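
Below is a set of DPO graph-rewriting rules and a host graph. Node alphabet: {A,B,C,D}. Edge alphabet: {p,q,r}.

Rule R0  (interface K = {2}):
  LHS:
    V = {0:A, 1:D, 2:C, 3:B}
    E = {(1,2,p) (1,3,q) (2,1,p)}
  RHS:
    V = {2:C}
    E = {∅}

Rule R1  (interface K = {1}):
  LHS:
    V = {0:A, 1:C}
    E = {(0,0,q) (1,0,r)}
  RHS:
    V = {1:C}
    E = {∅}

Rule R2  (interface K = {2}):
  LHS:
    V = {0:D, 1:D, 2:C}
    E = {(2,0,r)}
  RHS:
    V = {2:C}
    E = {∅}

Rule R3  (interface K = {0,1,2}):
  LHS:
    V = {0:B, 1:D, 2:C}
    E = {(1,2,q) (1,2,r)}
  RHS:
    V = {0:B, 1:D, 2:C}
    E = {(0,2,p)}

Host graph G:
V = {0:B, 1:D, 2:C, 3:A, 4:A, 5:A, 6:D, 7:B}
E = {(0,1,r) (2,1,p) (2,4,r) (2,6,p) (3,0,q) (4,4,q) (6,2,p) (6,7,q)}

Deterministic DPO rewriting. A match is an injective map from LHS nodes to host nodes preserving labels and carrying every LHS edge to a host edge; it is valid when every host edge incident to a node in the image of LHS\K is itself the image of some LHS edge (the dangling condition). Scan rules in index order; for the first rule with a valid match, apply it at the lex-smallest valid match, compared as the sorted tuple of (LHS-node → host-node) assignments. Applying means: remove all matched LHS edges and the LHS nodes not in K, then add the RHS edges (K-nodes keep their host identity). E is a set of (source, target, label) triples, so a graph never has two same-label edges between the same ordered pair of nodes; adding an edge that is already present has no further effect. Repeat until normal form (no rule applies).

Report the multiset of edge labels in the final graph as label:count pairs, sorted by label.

start.  V:8 E:8  edges: 0-r->1 2-p->1 2-r->4 2-p->6 3-q->0 4-q->4 6-p->2 6-q->7
1. fire R0 via {0↦5, 1↦6, 2↦2, 3↦7}  →  V:5 E:5  edges: 0-r->1 2-p->1 2-r->4 3-q->0 4-q->4
2. fire R1 via {0↦4, 1↦2}  →  V:4 E:3  edges: 0-r->1 2-p->1 3-q->0
final graph: no rule applies after step 2
NF edges: [(0, 1, 'r'), (2, 1, 'p'), (3, 0, 'q')]

Answer: p:1 q:1 r:1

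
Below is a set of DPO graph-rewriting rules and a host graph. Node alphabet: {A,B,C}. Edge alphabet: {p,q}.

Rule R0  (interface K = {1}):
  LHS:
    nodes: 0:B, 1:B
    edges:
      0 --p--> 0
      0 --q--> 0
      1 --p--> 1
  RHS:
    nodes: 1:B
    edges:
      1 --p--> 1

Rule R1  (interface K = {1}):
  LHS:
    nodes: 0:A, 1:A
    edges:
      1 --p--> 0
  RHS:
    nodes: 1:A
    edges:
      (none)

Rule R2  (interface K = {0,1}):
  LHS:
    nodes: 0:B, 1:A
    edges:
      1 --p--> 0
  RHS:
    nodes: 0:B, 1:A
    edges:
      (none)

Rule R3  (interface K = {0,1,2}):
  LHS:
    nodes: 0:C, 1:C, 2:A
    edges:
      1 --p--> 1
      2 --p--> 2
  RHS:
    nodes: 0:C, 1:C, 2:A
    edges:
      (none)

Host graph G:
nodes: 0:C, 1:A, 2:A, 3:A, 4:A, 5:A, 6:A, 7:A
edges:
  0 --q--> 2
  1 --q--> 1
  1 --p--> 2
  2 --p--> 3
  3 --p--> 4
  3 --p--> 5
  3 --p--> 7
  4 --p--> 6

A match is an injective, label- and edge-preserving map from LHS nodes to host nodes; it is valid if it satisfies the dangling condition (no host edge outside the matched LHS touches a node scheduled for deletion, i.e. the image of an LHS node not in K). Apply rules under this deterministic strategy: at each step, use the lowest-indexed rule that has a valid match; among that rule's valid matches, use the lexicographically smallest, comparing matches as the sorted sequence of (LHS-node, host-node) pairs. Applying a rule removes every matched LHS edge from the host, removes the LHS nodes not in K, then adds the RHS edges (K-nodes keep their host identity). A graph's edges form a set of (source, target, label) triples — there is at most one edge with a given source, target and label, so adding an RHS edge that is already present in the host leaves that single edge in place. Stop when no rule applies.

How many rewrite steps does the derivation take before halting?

start.  V:8 E:8  edges: 0-q->2 1-q->1 1-p->2 2-p->3 3-p->4 3-p->5 3-p->7 4-p->6
1. fire R1 via {0↦5, 1↦3}  →  V:7 E:7  edges: 0-q->2 1-q->1 1-p->2 2-p->3 3-p->4 3-p->7 4-p->6
2. fire R1 via {0↦6, 1↦4}  →  V:6 E:6  edges: 0-q->2 1-q->1 1-p->2 2-p->3 3-p->4 3-p->7
3. fire R1 via {0↦4, 1↦3}  →  V:5 E:5  edges: 0-q->2 1-q->1 1-p->2 2-p->3 3-p->7
4. fire R1 via {0↦7, 1↦3}  →  V:4 E:4  edges: 0-q->2 1-q->1 1-p->2 2-p->3
5. fire R1 via {0↦3, 1↦2}  →  V:3 E:3  edges: 0-q->2 1-q->1 1-p->2
halt: no rule applies after step 5

Answer: 5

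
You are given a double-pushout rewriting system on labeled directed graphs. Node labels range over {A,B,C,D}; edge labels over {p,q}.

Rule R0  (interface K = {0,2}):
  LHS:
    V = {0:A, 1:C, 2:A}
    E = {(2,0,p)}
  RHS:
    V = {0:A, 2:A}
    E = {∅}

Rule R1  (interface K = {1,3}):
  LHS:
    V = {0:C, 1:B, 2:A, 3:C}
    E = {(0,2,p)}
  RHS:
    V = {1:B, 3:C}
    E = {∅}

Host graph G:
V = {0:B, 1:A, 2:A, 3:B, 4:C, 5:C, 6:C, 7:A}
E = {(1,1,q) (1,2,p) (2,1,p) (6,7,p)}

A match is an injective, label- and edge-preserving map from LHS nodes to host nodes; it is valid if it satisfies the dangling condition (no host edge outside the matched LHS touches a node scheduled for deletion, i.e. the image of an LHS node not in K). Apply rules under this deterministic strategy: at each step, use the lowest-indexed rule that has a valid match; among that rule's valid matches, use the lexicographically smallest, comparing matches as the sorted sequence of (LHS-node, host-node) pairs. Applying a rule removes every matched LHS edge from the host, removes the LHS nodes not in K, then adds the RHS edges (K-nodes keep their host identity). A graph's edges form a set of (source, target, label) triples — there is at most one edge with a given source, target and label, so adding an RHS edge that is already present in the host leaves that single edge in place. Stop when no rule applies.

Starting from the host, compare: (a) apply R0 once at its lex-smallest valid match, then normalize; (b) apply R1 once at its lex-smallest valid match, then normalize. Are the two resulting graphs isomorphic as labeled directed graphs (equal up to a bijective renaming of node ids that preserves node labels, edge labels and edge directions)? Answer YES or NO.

Answer: NO

Rewrite trace:
branch R0-first: apply at {0↦1, 1↦4, 2↦2} → |E|=3, then 1 more step(s) → NF |V|=6 |E|=2 V={0:B, 1:A, 2:A, 3:B, 6:C, 7:A} E=1-q->1 6-p->7
branch R1-first: apply at {0↦6, 1↦0, 2↦7, 3↦4} → |E|=3, then 2 more step(s) → NF |V|=4 |E|=1 V={0:B, 1:A, 2:A, 3:B} E=1-q->1
graphs not isomorphic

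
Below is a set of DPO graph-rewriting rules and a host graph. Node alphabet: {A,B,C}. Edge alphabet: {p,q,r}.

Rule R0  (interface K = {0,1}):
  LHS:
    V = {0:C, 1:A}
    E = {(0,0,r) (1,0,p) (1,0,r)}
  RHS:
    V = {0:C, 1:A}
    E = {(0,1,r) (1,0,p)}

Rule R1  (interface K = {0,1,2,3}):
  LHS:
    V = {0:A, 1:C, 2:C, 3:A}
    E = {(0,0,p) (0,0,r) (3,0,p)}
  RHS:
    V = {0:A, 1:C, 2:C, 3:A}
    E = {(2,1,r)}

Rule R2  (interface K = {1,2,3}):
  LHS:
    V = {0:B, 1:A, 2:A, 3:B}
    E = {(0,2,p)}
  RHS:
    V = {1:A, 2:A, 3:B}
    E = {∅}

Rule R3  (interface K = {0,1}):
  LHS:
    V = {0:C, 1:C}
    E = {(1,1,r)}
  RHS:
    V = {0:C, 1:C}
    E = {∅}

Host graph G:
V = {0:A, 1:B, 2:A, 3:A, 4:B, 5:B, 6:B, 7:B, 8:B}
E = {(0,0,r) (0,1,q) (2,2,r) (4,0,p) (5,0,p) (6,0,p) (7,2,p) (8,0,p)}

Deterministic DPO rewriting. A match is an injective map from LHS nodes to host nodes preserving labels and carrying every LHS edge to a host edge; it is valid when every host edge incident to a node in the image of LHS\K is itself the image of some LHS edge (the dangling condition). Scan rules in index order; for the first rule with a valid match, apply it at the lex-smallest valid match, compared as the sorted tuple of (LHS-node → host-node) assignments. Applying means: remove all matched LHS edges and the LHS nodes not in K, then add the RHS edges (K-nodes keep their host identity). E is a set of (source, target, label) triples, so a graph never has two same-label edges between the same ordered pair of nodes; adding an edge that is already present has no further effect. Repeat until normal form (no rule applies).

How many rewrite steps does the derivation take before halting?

initial: |V|=9 |E|=8  E = 0-r->0 0-q->1 2-r->2 4-p->0 5-p->0 6-p->0 7-p->2 8-p->0
step 1: apply R2 at {0↦4, 1↦2, 2↦0, 3↦1}  → |V|=8 |E|=7  E = 0-r->0 0-q->1 2-r->2 5-p->0 6-p->0 7-p->2 8-p->0
step 2: apply R2 at {0↦5, 1↦2, 2↦0, 3↦1}  → |V|=7 |E|=6  E = 0-r->0 0-q->1 2-r->2 6-p->0 7-p->2 8-p->0
step 3: apply R2 at {0↦6, 1↦2, 2↦0, 3↦1}  → |V|=6 |E|=5  E = 0-r->0 0-q->1 2-r->2 7-p->2 8-p->0
step 4: apply R2 at {0↦7, 1↦0, 2↦2, 3↦1}  → |V|=5 |E|=4  E = 0-r->0 0-q->1 2-r->2 8-p->0
step 5: apply R2 at {0↦8, 1↦2, 2↦0, 3↦1}  → |V|=4 |E|=3  E = 0-r->0 0-q->1 2-r->2
final graph: no rule applies after step 5

Answer: 5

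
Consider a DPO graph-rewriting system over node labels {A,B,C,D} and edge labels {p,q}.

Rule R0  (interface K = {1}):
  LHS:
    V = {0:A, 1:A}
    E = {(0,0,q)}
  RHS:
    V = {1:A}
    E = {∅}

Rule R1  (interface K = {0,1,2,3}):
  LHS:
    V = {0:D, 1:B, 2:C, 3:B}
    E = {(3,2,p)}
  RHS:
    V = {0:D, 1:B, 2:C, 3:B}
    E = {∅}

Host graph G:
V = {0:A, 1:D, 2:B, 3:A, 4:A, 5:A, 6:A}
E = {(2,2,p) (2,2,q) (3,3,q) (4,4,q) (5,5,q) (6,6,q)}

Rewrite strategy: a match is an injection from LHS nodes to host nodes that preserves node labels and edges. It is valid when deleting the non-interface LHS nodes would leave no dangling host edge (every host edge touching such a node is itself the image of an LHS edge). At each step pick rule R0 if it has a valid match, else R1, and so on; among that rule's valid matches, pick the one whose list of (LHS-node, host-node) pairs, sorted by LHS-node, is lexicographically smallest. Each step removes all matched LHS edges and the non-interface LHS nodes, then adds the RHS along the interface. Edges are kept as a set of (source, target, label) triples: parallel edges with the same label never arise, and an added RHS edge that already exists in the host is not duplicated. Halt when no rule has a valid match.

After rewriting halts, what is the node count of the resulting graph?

Answer: 3

Rewrite trace:
[0] host  ⇒  7 nodes, 6 edges  {2-p->2 2-q->2 3-q->3 4-q->4 5-q->5 6-q->6}
[1] R0 @ {0↦3, 1↦0}  ⇒  6 nodes, 5 edges  {2-p->2 2-q->2 4-q->4 5-q->5 6-q->6}
[2] R0 @ {0↦4, 1↦0}  ⇒  5 nodes, 4 edges  {2-p->2 2-q->2 5-q->5 6-q->6}
[3] R0 @ {0↦5, 1↦0}  ⇒  4 nodes, 3 edges  {2-p->2 2-q->2 6-q->6}
[4] R0 @ {0↦6, 1↦0}  ⇒  3 nodes, 2 edges  {2-p->2 2-q->2}
normal form: no rule applies after step 4
NF nodes: {0:A, 1:D, 2:B}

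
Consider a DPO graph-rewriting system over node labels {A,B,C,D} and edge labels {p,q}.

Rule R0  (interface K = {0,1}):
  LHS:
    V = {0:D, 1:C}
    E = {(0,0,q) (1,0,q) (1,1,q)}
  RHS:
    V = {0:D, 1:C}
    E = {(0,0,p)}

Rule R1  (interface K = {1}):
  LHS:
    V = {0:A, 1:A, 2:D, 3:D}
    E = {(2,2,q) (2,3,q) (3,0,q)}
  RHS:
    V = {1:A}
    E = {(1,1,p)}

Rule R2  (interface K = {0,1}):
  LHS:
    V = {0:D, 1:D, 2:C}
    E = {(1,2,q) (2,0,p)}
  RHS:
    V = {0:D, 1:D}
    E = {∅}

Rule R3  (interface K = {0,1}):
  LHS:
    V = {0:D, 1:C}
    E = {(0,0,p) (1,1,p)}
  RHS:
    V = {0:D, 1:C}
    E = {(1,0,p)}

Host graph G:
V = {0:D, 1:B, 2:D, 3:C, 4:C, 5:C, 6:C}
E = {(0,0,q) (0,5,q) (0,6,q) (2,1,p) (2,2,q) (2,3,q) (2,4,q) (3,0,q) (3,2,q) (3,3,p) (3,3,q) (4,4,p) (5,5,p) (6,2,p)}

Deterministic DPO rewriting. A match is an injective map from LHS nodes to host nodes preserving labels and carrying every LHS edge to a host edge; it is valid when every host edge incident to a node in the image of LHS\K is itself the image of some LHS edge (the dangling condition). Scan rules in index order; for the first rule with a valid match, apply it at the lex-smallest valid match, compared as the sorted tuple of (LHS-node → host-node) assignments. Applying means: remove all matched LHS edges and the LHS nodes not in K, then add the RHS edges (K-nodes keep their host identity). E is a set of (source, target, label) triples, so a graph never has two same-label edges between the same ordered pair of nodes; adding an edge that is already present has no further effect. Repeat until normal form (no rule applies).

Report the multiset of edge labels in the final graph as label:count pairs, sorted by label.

start.  V:7 E:14  edges: 0-q->0 0-q->5 0-q->6 2-p->1 2-q->2 2-q->3 2-q->4 3-q->0 3-q->2 3-p->3 3-q->3 4-p->4 5-p->5 6-p->2
1. fire R0 via {0↦0, 1↦3}  →  V:7 E:12  edges: 0-p->0 0-q->5 0-q->6 2-p->1 2-q->2 2-q->3 2-q->4 3-q->2 3-p->3 4-p->4 5-p->5 6-p->2
2. fire R2 via {0↦2, 1↦0, 2↦6}  →  V:6 E:10  edges: 0-p->0 0-q->5 2-p->1 2-q->2 2-q->3 2-q->4 3-q->2 3-p->3 4-p->4 5-p->5
3. fire R3 via {0↦0, 1↦3}  →  V:6 E:9  edges: 0-q->5 2-p->1 2-q->2 2-q->3 2-q->4 3-p->0 3-q->2 4-p->4 5-p->5
halt: no rule applies after step 3
NF edges: [(0, 5, 'q'), (2, 1, 'p'), (2, 2, 'q'), (2, 3, 'q'), (2, 4, 'q'), (3, 0, 'p'), (3, 2, 'q'), (4, 4, 'p'), (5, 5, 'p')]

Answer: p:4 q:5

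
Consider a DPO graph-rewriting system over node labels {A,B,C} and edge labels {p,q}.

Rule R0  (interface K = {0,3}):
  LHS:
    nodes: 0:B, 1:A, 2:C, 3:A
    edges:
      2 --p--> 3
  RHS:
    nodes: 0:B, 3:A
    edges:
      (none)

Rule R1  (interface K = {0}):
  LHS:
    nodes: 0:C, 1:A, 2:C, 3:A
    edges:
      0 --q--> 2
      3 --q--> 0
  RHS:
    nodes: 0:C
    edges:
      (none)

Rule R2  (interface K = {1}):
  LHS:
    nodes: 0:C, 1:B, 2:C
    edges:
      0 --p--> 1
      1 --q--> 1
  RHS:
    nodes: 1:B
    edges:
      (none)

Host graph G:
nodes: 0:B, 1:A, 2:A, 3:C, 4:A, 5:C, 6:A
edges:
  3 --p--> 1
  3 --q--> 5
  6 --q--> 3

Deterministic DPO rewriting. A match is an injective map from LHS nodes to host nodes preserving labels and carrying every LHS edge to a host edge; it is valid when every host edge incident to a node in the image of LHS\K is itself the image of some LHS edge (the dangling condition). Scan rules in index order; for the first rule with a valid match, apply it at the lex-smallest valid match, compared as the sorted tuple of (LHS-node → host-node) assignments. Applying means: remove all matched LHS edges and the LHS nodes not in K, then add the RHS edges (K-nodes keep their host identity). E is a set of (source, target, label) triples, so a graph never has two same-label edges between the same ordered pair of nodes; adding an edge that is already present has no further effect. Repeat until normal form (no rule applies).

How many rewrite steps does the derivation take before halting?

Answer: 2

Derivation:
initial: |V|=7 |E|=3  E = 3-p->1 3-q->5 6-q->3
step 1: apply R1 at {0↦3, 1↦2, 2↦5, 3↦6}  → |V|=4 |E|=1  E = 3-p->1
step 2: apply R0 at {0↦0, 1↦4, 2↦3, 3↦1}  → |V|=2 |E|=0  E = ∅
final graph: no rule applies after step 2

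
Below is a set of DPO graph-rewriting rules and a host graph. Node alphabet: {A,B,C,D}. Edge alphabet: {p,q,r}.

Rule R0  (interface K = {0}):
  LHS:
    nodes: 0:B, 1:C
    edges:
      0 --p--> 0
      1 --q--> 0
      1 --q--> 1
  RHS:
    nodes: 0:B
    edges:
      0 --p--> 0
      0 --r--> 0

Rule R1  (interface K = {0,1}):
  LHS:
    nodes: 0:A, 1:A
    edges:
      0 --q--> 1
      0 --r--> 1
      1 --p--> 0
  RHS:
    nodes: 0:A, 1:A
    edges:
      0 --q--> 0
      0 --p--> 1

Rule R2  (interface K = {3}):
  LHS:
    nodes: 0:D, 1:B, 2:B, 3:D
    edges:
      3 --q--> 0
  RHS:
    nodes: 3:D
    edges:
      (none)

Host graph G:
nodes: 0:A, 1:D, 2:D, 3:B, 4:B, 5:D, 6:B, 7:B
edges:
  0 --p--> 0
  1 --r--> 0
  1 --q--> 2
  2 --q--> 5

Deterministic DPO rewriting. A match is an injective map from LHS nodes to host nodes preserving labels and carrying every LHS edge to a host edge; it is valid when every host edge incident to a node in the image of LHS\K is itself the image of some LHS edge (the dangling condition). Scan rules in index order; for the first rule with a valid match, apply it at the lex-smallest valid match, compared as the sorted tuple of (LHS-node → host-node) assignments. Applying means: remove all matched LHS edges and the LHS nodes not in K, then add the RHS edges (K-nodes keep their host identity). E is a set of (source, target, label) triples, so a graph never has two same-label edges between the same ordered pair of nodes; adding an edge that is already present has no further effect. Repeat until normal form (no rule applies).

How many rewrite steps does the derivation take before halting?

start.  V:8 E:4  edges: 0-p->0 1-r->0 1-q->2 2-q->5
1. fire R2 via {0↦5, 1↦3, 2↦4, 3↦2}  →  V:5 E:3  edges: 0-p->0 1-r->0 1-q->2
2. fire R2 via {0↦2, 1↦6, 2↦7, 3↦1}  →  V:2 E:2  edges: 0-p->0 1-r->0
halt: no rule applies after step 2

Answer: 2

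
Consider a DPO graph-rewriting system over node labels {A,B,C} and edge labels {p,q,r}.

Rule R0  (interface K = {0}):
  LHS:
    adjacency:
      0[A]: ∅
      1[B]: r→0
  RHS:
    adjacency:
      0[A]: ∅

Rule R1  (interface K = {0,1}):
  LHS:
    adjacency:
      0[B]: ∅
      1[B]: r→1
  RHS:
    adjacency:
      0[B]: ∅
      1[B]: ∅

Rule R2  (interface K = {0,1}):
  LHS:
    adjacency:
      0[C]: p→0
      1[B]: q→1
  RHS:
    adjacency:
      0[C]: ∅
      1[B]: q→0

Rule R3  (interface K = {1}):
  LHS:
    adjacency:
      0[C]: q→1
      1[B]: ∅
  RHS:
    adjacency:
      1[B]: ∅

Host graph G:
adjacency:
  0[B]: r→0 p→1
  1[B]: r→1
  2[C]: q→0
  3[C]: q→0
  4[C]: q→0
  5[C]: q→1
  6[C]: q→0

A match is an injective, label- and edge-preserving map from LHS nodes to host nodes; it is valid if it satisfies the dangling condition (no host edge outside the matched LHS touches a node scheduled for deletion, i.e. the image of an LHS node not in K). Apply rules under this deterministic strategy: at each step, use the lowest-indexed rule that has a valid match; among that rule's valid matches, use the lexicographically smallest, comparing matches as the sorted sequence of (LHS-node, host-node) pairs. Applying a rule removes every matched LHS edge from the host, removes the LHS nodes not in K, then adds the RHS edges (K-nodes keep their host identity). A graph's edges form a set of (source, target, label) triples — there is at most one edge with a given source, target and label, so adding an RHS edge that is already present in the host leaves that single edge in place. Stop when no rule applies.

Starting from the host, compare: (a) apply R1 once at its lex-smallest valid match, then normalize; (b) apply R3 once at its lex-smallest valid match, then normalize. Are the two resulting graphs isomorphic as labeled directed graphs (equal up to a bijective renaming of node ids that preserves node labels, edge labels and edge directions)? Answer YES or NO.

Answer: YES

Steps:
branch R1-first: apply at {0↦0, 1↦1} → |E|=7, then 6 more step(s) → NF |V|=2 |E|=1 V={0:B, 1:B} E=0-p->1
branch R3-first: apply at {0↦2, 1↦0} → |E|=7, then 6 more step(s) → NF |V|=2 |E|=1 V={0:B, 1:B} E=0-p->1
graphs isomorphic (equal up to label-preserving node renaming)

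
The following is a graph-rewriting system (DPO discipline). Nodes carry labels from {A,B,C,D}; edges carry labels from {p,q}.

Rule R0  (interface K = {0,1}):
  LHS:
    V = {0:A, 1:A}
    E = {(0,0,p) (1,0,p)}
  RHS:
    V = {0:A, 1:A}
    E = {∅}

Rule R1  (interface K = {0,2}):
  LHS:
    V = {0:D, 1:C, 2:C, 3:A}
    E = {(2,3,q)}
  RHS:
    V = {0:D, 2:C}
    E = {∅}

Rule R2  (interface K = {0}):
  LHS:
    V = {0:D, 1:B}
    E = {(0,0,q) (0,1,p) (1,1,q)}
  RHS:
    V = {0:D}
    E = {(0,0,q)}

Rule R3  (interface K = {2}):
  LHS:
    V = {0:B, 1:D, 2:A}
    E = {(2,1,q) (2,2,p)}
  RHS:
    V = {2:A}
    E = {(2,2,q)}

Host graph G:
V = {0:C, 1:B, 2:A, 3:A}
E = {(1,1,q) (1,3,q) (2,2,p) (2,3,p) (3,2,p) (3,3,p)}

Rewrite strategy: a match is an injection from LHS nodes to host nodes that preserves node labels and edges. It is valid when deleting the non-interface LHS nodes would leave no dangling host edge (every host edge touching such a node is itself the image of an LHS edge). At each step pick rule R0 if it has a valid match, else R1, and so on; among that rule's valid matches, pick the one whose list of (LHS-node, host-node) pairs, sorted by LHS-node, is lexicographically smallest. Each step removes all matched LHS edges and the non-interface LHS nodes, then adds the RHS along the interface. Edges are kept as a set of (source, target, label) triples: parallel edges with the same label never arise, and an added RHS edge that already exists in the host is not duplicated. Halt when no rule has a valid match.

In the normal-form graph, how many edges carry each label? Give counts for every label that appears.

initial: |V|=4 |E|=6  E = 1-q->1 1-q->3 2-p->2 2-p->3 3-p->2 3-p->3
step 1: apply R0 at {0↦2, 1↦3}  → |V|=4 |E|=4  E = 1-q->1 1-q->3 2-p->3 3-p->3
step 2: apply R0 at {0↦3, 1↦2}  → |V|=4 |E|=2  E = 1-q->1 1-q->3
normal form: no rule applies after step 2
NF edges: [(1, 1, 'q'), (1, 3, 'q')]

Answer: q:2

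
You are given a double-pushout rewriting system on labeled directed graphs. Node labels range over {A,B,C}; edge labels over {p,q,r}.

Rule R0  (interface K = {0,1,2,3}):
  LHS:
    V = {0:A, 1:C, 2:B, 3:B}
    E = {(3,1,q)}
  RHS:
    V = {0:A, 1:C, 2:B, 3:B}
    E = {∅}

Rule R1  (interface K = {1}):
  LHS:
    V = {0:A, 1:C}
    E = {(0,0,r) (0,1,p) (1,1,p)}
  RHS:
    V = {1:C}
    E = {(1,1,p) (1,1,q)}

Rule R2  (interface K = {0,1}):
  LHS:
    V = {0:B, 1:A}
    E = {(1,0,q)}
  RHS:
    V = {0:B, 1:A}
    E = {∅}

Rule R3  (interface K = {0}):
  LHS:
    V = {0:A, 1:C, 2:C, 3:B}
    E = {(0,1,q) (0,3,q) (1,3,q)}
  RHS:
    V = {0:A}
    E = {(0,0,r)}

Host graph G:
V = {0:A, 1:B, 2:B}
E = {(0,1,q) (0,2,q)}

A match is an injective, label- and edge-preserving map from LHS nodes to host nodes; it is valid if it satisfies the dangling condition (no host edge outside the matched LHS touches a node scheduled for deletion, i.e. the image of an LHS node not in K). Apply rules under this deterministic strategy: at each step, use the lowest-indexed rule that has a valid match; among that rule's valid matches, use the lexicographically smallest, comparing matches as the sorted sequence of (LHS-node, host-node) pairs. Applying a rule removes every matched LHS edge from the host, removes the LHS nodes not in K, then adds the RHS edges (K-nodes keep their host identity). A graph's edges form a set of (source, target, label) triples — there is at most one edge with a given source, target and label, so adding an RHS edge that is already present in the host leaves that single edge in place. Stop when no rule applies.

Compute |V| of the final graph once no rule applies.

Answer: 3

Rewrite trace:
initial: |V|=3 |E|=2  E = 0-q->1 0-q->2
step 1: apply R2 at {0↦1, 1↦0}  → |V|=3 |E|=1  E = 0-q->2
step 2: apply R2 at {0↦2, 1↦0}  → |V|=3 |E|=0  E = ∅
halt: no rule applies after step 2
NF nodes: {0:A, 1:B, 2:B}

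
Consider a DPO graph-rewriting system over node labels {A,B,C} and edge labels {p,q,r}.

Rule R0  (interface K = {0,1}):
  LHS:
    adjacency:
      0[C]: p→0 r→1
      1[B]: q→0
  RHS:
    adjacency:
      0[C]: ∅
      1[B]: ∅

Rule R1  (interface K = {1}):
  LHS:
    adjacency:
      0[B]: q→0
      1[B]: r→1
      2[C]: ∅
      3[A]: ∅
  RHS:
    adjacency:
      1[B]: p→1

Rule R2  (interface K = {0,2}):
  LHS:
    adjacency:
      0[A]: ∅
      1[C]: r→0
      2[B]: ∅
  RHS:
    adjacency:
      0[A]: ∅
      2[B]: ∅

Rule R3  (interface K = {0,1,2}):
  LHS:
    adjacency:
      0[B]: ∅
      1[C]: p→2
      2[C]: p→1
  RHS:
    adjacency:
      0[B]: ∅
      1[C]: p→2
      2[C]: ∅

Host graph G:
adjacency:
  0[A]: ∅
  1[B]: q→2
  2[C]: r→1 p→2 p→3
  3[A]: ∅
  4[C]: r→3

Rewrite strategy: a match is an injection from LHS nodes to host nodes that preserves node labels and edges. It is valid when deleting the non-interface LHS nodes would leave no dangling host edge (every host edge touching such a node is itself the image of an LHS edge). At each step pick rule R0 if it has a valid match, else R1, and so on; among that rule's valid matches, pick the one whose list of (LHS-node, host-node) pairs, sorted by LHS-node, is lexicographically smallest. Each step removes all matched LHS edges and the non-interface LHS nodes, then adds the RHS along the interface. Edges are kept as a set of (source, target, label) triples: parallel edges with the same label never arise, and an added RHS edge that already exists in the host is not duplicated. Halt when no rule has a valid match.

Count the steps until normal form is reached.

Answer: 2

Derivation:
[0] host  ⇒  5 nodes, 5 edges  {1-q->2 2-r->1 2-p->2 2-p->3 4-r->3}
[1] R0 @ {0↦2, 1↦1}  ⇒  5 nodes, 2 edges  {2-p->3 4-r->3}
[2] R2 @ {0↦3, 1↦4, 2↦1}  ⇒  4 nodes, 1 edges  {2-p->3}
normal form: no rule applies after step 2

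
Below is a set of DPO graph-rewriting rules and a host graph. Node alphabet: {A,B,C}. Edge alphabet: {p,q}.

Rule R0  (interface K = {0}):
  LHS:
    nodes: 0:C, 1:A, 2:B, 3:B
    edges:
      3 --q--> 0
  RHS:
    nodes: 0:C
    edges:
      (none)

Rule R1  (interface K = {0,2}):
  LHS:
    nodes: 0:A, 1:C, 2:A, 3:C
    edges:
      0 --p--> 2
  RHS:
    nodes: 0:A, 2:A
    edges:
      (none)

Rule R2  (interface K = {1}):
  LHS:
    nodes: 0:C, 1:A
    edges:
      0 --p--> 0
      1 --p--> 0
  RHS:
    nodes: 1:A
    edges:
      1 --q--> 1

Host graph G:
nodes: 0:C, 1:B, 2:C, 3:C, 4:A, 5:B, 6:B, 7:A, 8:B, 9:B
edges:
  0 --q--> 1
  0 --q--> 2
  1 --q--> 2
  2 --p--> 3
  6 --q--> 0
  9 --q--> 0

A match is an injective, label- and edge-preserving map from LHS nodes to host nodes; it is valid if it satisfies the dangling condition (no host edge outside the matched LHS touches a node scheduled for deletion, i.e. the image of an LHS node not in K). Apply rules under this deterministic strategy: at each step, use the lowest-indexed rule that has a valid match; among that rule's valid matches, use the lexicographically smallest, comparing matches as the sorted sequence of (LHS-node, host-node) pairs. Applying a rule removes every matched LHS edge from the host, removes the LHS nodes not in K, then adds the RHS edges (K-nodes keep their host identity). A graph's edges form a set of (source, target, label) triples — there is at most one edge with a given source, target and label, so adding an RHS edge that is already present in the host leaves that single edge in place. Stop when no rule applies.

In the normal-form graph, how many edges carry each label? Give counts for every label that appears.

initial: |V|=10 |E|=6  E = 0-q->1 0-q->2 1-q->2 2-p->3 6-q->0 9-q->0
step 1: apply R0 at {0↦0, 1↦4, 2↦5, 3↦6}  → |V|=7 |E|=5  E = 0-q->1 0-q->2 1-q->2 2-p->3 9-q->0
step 2: apply R0 at {0↦0, 1↦7, 2↦8, 3↦9}  → |V|=4 |E|=4  E = 0-q->1 0-q->2 1-q->2 2-p->3
normal form: no rule applies after step 2
NF edges: [(0, 1, 'q'), (0, 2, 'q'), (1, 2, 'q'), (2, 3, 'p')]

Answer: p:1 q:3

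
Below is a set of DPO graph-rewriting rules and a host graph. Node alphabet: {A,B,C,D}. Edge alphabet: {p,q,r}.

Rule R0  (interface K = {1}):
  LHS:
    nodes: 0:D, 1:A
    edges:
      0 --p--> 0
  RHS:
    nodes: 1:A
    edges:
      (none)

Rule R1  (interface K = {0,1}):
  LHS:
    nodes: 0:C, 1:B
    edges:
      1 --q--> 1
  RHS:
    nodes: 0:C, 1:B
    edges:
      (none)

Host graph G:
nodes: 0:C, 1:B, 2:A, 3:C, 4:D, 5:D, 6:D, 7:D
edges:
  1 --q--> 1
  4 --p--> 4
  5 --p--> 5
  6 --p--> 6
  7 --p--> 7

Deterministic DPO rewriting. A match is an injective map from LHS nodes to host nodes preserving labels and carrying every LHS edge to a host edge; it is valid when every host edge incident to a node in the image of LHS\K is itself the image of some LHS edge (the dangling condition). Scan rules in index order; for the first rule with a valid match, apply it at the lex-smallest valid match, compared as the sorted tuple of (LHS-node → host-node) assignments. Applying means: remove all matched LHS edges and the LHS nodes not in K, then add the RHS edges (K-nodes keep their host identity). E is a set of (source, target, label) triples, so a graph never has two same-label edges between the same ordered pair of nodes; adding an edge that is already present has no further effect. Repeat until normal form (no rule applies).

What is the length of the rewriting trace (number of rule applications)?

initial: |V|=8 |E|=5  E = 1-q->1 4-p->4 5-p->5 6-p->6 7-p->7
step 1: apply R0 at {0↦4, 1↦2}  → |V|=7 |E|=4  E = 1-q->1 5-p->5 6-p->6 7-p->7
step 2: apply R0 at {0↦5, 1↦2}  → |V|=6 |E|=3  E = 1-q->1 6-p->6 7-p->7
step 3: apply R0 at {0↦6, 1↦2}  → |V|=5 |E|=2  E = 1-q->1 7-p->7
step 4: apply R0 at {0↦7, 1↦2}  → |V|=4 |E|=1  E = 1-q->1
step 5: apply R1 at {0↦0, 1↦1}  → |V|=4 |E|=0  E = ∅
final graph: no rule applies after step 5

Answer: 5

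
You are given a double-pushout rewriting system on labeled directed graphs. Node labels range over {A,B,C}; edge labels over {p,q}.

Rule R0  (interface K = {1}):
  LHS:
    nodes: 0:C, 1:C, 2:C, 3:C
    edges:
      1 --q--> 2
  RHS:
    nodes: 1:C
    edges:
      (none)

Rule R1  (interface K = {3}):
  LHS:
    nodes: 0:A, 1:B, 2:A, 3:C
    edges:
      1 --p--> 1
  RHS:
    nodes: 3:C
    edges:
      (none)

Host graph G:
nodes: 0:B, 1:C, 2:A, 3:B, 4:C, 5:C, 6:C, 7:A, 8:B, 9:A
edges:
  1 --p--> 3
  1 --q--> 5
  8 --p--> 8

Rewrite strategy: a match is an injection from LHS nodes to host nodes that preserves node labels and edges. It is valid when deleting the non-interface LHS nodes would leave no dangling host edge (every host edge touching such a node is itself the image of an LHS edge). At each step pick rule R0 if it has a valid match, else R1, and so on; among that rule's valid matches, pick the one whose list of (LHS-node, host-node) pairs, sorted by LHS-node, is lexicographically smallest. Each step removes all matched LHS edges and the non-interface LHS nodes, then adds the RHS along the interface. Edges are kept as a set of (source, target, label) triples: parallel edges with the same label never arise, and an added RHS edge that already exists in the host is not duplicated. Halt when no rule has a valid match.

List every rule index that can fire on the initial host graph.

Answer: [R0,R1]

Derivation:
R0: 2 valid matches — {0↦4, 1↦1, 2↦5, 3↦6}, {0↦6, 1↦1, 2↦5, 3↦4}
R1: 24 valid matches — {0↦2, 1↦8, 2↦7, 3↦1}, {0↦2, 1↦8, 2↦7, 3↦4}, {0↦2, 1↦8, 2↦7, 3↦5} (+21 more)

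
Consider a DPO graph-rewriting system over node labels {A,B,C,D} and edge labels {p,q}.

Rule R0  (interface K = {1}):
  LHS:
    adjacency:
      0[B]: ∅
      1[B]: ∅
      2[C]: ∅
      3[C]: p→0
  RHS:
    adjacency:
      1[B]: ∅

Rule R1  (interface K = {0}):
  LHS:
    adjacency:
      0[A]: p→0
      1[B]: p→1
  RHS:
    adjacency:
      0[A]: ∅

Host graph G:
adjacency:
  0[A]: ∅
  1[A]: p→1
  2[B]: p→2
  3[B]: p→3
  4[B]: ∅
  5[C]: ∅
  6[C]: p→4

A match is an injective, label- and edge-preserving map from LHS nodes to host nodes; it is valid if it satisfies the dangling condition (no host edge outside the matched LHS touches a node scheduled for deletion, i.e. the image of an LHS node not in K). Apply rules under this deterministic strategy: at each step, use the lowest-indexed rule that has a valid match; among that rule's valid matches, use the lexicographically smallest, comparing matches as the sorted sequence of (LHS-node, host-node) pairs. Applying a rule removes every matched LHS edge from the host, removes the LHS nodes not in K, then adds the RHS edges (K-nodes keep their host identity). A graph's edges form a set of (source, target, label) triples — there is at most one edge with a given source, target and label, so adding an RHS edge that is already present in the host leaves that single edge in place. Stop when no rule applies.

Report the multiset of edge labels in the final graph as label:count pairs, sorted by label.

Answer: p:1

Rewrite trace:
start.  V:7 E:4  edges: 1-p->1 2-p->2 3-p->3 6-p->4
1. fire R0 via {0↦4, 1↦2, 2↦5, 3↦6}  →  V:4 E:3  edges: 1-p->1 2-p->2 3-p->3
2. fire R1 via {0↦1, 1↦2}  →  V:3 E:1  edges: 3-p->3
final graph: no rule applies after step 2
NF edges: [(3, 3, 'p')]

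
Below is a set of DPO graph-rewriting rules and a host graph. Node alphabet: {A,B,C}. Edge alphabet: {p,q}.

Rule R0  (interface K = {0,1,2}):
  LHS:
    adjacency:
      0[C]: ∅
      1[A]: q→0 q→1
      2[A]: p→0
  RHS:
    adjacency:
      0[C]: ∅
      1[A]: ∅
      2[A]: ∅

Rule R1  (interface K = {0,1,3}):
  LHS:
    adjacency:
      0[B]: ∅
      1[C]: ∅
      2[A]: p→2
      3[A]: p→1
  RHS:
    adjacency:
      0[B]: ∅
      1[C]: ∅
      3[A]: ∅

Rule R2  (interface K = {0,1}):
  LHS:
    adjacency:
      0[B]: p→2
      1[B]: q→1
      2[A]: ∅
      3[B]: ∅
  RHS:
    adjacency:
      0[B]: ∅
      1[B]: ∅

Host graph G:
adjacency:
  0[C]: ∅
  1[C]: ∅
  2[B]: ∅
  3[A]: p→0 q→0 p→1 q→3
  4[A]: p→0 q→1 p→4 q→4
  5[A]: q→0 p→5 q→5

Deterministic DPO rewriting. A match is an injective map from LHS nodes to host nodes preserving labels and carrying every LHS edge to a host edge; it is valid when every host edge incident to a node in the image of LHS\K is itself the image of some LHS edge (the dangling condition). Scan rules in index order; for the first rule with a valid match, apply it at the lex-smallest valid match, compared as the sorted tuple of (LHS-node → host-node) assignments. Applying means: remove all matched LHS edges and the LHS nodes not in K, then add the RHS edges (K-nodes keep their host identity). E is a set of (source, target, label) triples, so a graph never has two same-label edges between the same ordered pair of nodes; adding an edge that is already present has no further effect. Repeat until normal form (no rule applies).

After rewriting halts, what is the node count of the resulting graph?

[0] host  ⇒  6 nodes, 11 edges  {3-p->0 3-q->0 3-p->1 3-q->3 4-p->0 4-q->1 4-p->4 4-q->4 5-q->0 5-p->5 5-q->5}
[1] R0 @ {0↦0, 1↦3, 2↦4}  ⇒  6 nodes, 8 edges  {3-p->0 3-p->1 4-q->1 4-p->4 4-q->4 5-q->0 5-p->5 5-q->5}
[2] R0 @ {0↦0, 1↦5, 2↦3}  ⇒  6 nodes, 5 edges  {3-p->1 4-q->1 4-p->4 4-q->4 5-p->5}
[3] R0 @ {0↦1, 1↦4, 2↦3}  ⇒  6 nodes, 2 edges  {4-p->4 5-p->5}
normal form: no rule applies after step 3
NF nodes: {0:C, 1:C, 2:B, 3:A, 4:A, 5:A}

Answer: 6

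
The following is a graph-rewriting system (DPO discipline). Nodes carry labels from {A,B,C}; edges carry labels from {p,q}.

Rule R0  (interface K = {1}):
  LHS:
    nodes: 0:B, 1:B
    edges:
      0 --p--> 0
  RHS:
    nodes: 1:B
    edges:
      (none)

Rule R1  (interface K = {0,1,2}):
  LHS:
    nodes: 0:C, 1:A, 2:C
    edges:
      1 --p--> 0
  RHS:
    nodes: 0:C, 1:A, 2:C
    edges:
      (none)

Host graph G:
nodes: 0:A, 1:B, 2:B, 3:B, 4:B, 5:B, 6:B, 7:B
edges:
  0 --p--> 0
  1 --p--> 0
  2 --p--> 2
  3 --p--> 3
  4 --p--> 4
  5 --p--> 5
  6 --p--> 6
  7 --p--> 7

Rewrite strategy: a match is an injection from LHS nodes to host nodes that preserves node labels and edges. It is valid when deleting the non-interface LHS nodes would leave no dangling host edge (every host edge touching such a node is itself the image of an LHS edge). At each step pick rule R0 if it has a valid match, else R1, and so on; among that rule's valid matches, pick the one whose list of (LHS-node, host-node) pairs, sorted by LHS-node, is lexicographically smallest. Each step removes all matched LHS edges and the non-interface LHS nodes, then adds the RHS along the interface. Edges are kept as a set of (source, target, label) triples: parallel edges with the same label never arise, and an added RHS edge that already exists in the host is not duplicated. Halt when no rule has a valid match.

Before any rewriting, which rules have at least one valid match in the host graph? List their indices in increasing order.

R0: 36 valid matches — {0↦2, 1↦1}, {0↦2, 1↦3}, {0↦2, 1↦4} (+33 more)
R1: no valid match — LHS pattern not found

Answer: [R0]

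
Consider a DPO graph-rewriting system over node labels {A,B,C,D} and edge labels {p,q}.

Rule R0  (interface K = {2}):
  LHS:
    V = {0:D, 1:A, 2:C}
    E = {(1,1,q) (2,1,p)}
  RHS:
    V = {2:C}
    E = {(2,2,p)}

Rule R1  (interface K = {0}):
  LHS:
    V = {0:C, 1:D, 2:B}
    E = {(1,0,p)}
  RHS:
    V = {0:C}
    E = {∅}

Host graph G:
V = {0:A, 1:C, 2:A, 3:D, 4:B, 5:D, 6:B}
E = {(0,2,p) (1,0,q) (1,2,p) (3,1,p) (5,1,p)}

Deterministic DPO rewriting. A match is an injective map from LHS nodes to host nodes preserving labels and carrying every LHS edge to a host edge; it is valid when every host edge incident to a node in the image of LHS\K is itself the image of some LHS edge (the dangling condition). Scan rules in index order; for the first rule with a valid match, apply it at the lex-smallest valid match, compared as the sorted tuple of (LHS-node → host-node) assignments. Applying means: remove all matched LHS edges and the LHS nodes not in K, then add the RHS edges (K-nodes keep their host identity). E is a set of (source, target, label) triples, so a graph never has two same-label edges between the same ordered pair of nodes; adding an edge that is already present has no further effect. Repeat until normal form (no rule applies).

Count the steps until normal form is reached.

Answer: 2

Rewrite trace:
[0] host  ⇒  7 nodes, 5 edges  {0-p->2 1-q->0 1-p->2 3-p->1 5-p->1}
[1] R1 @ {0↦1, 1↦3, 2↦4}  ⇒  5 nodes, 4 edges  {0-p->2 1-q->0 1-p->2 5-p->1}
[2] R1 @ {0↦1, 1↦5, 2↦6}  ⇒  3 nodes, 3 edges  {0-p->2 1-q->0 1-p->2}
halt: no rule applies after step 2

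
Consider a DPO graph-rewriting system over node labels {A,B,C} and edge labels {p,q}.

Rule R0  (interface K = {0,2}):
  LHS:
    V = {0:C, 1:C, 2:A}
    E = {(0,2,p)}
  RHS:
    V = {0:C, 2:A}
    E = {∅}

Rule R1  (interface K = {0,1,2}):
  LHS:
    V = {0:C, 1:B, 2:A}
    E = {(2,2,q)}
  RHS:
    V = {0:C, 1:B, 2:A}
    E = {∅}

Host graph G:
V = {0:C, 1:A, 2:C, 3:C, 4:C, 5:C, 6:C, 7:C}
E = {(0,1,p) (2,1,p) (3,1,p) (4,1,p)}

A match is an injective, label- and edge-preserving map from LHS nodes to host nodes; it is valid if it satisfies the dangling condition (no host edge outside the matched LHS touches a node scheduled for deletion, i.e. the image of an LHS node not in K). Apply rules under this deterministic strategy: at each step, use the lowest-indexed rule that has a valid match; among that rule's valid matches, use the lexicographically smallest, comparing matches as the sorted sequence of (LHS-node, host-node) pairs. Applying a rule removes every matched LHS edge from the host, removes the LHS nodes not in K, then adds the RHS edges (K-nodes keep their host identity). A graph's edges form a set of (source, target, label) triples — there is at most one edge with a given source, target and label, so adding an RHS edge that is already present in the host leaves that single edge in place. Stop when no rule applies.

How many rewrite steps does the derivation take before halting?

[0] host  ⇒  8 nodes, 4 edges  {0-p->1 2-p->1 3-p->1 4-p->1}
[1] R0 @ {0↦0, 1↦5, 2↦1}  ⇒  7 nodes, 3 edges  {2-p->1 3-p->1 4-p->1}
[2] R0 @ {0↦2, 1↦0, 2↦1}  ⇒  6 nodes, 2 edges  {3-p->1 4-p->1}
[3] R0 @ {0↦3, 1↦2, 2↦1}  ⇒  5 nodes, 1 edges  {4-p->1}
[4] R0 @ {0↦4, 1↦3, 2↦1}  ⇒  4 nodes, 0 edges  {∅}
halt: no rule applies after step 4

Answer: 4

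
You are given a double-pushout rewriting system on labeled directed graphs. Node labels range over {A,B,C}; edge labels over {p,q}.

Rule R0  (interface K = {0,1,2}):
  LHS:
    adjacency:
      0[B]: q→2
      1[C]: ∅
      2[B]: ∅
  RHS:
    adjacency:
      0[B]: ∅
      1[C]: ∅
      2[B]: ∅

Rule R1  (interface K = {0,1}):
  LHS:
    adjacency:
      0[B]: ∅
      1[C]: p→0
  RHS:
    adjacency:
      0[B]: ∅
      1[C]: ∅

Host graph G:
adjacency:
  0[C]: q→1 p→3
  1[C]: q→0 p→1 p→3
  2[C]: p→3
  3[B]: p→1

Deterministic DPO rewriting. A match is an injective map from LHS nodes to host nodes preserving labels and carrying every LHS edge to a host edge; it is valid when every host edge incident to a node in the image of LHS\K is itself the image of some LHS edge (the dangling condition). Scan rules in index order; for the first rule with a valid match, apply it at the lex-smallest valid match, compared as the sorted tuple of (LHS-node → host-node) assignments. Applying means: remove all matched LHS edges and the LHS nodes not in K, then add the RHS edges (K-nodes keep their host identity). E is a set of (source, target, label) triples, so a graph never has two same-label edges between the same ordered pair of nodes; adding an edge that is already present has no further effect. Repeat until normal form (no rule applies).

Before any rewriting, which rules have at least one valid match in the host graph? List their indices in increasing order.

R0: no valid match — LHS pattern not found
R1: 3 valid matches — {0↦3, 1↦0}, {0↦3, 1↦1}, {0↦3, 1↦2}

Answer: [R1]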